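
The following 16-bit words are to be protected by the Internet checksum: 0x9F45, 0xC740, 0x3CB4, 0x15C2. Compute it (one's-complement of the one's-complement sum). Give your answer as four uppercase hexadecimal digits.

One's-complement addition (fold any carry out of bit 15 back into bit 0):
  0x9F45 + 0xC740 = 0x16685 → wrap carry → 0x6686
  0x6686 + 0x3CB4 = 0x0A33A
  0xA33A + 0x15C2 = 0x0B8FC
One's-complement sum = 0xB8FC.
Checksum = ~0xB8FC & 0xFFFF = 0x4703.

4703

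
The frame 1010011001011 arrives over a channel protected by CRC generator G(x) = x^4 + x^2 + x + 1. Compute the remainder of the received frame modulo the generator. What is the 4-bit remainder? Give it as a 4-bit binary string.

Modulo-2 division of 1010011001011 by 10111:
  pos 0: 10100 XOR 10111 = 00011
  pos 3: 11110 XOR 10111 = 01001
  pos 4: 10010 XOR 10111 = 00101
  pos 6: 10110 XOR 10111 = 00001
Remainder = 0111 (nonzero — an error is detected).

0111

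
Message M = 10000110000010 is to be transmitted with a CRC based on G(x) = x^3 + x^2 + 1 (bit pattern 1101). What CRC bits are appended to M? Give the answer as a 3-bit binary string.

001

Append 3 zeros: 10000110000010000. Divide by 1101 (XOR where the leading bit is 1):
  pos 0: 1000 XOR 1101 = 0101
  pos 1: 1010 XOR 1101 = 0111
  pos 2: 1111 XOR 1101 = 0010
  pos 4: 1010 XOR 1101 = 0111
  pos 5: 1110 XOR 1101 = 0011
  pos 7: 1100 XOR 1101 = 0001
  pos 10: 1010 XOR 1101 = 0111
  pos 11: 1110 XOR 1101 = 0011
  pos 13: 1100 XOR 1101 = 0001
Remainder (last 3 bits) = 001. This is the CRC / FCS.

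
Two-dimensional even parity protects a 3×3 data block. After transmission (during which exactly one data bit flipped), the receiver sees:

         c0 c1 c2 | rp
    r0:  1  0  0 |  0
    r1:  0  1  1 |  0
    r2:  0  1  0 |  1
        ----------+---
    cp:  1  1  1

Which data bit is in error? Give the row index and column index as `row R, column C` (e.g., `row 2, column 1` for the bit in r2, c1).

row 0, column 1

Recompute each row's even parity and compare to rp:
  r0: data parity 1, sent rp 0 → mismatch
  r1: data parity 0, sent rp 0 → ok
  r2: data parity 1, sent rp 1 → ok
Recompute each column's even parity and compare to cp:
  c0: data parity 1, sent cp 1 → ok
  c1: data parity 0, sent cp 1 → mismatch
  c2: data parity 1, sent cp 1 → ok
Exactly one row (r0) and one column (c1) fail → the flipped bit is at their intersection.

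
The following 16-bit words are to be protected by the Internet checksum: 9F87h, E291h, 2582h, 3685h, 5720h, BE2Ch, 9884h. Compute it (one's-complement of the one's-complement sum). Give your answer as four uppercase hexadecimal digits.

One's-complement addition (fold any carry out of bit 15 back into bit 0):
  0x9F87 + 0xE291 = 0x18218 → wrap carry → 0x8219
  0x8219 + 0x2582 = 0x0A79B
  0xA79B + 0x3685 = 0x0DE20
  0xDE20 + 0x5720 = 0x13540 → wrap carry → 0x3541
  0x3541 + 0xBE2C = 0x0F36D
  0xF36D + 0x9884 = 0x18BF1 → wrap carry → 0x8BF2
One's-complement sum = 0x8BF2.
Checksum = ~0x8BF2 & 0xFFFF = 0x740D.

740D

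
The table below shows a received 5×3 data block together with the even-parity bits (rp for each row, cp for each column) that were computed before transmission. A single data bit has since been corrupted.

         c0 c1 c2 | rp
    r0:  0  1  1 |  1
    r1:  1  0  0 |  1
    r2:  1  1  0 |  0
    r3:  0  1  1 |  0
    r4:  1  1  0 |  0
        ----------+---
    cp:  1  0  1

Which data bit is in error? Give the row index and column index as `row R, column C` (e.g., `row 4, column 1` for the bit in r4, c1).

Recompute each row's even parity and compare to rp:
  r0: data parity 0, sent rp 1 → mismatch
  r1: data parity 1, sent rp 1 → ok
  r2: data parity 0, sent rp 0 → ok
  r3: data parity 0, sent rp 0 → ok
  r4: data parity 0, sent rp 0 → ok
Recompute each column's even parity and compare to cp:
  c0: data parity 1, sent cp 1 → ok
  c1: data parity 0, sent cp 0 → ok
  c2: data parity 0, sent cp 1 → mismatch
Exactly one row (r0) and one column (c2) fail → the flipped bit is at their intersection.

row 0, column 2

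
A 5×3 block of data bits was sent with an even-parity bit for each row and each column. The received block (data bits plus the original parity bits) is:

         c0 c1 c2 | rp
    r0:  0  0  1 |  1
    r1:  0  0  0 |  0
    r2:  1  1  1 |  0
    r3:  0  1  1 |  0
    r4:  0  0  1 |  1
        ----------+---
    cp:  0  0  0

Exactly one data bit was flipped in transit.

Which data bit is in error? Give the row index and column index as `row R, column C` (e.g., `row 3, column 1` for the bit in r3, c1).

row 2, column 0

Recompute each row's even parity and compare to rp:
  r0: data parity 1, sent rp 1 → ok
  r1: data parity 0, sent rp 0 → ok
  r2: data parity 1, sent rp 0 → mismatch
  r3: data parity 0, sent rp 0 → ok
  r4: data parity 1, sent rp 1 → ok
Recompute each column's even parity and compare to cp:
  c0: data parity 1, sent cp 0 → mismatch
  c1: data parity 0, sent cp 0 → ok
  c2: data parity 0, sent cp 0 → ok
Exactly one row (r2) and one column (c0) fail → the flipped bit is at their intersection.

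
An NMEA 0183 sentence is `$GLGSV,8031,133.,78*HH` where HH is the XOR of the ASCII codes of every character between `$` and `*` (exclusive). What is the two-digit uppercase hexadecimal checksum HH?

XOR the ASCII codes of the payload characters:
  'G' = 0x47 → acc = 0x47
  'L' = 0x4C → acc = 0x0B
  'G' = 0x47 → acc = 0x4C
  'S' = 0x53 → acc = 0x1F
  'V' = 0x56 → acc = 0x49
  ',' = 0x2C → acc = 0x65
  '8' = 0x38 → acc = 0x5D
  '0' = 0x30 → acc = 0x6D
  '3' = 0x33 → acc = 0x5E
  '1' = 0x31 → acc = 0x6F
  ',' = 0x2C → acc = 0x43
  '1' = 0x31 → acc = 0x72
  '3' = 0x33 → acc = 0x41
  '3' = 0x33 → acc = 0x72
  '.' = 0x2E → acc = 0x5C
  ',' = 0x2C → acc = 0x70
  '7' = 0x37 → acc = 0x47
  '8' = 0x38 → acc = 0x7F
Checksum = 0x7F.

7F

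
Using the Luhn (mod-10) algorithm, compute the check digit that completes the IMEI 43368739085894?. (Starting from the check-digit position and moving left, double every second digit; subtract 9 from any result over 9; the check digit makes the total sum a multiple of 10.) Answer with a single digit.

Partial digits right→left: 4 9 8 5 8 0 9 3 7 8 6 3 3 4
Double every second digit counting from the check-digit position (so the 1st, 3rd, 5th, ... of the partial from the right).
  doubled (with −9 where >9): 8 7 7 9 5 3 6 → sum 45
  kept as-is: 9 5 0 3 8 3 4 → sum 32
Total = 45 + 32 = 77.
Check digit = (10 − (77 mod 10)) mod 10 = 3.

3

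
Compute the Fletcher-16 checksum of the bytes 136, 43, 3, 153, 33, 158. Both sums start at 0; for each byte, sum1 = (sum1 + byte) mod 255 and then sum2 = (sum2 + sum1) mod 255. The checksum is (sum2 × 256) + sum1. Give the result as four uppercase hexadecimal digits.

C410

Running sums (mod 255):
  after byte 0 (136): sum1=136, sum2=136
  after byte 1 (43): sum1=179, sum2=60
  after byte 2 (3): sum1=182, sum2=242
  after byte 3 (153): sum1=80, sum2=67
  after byte 4 (33): sum1=113, sum2=180
  after byte 5 (158): sum1=16, sum2=196
Checksum = sum2·256 + sum1 = 196·256 + 16 = 50192 = 0xC410.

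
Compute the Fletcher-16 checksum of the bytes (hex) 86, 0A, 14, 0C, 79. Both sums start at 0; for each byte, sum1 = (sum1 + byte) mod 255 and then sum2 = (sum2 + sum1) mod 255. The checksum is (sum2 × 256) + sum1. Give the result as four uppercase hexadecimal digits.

962A

Running sums (mod 255):
  after byte 0 (86): sum1=134, sum2=134
  after byte 1 (0A): sum1=144, sum2=23
  after byte 2 (14): sum1=164, sum2=187
  after byte 3 (0C): sum1=176, sum2=108
  after byte 4 (79): sum1=42, sum2=150
Checksum = sum2·256 + sum1 = 150·256 + 42 = 38442 = 0x962A.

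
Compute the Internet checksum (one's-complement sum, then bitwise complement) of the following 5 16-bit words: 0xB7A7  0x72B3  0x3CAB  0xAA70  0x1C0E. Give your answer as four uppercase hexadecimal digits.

D27A

One's-complement addition (fold any carry out of bit 15 back into bit 0):
  0xB7A7 + 0x72B3 = 0x12A5A → wrap carry → 0x2A5B
  0x2A5B + 0x3CAB = 0x06706
  0x6706 + 0xAA70 = 0x11176 → wrap carry → 0x1177
  0x1177 + 0x1C0E = 0x02D85
One's-complement sum = 0x2D85.
Checksum = ~0x2D85 & 0xFFFF = 0xD27A.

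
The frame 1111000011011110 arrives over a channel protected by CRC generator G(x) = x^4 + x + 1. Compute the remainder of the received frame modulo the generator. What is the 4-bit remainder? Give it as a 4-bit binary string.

Modulo-2 division of 1111000011011110 by 10011:
  pos 0: 11110 XOR 10011 = 01101
  pos 1: 11010 XOR 10011 = 01001
  pos 2: 10010 XOR 10011 = 00001
  pos 6: 10110 XOR 10011 = 00101
  pos 8: 10111 XOR 10011 = 00100
  pos 10: 10011 XOR 10011 = 00000
Remainder = 0000 (zero — the frame passes the CRC check).

0000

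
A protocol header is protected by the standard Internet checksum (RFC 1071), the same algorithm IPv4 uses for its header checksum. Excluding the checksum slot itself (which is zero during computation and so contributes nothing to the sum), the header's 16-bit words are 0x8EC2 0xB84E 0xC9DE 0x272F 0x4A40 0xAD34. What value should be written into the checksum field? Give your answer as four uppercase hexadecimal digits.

D06B

One's-complement addition (fold any carry out of bit 15 back into bit 0):
  0x8EC2 + 0xB84E = 0x14710 → wrap carry → 0x4711
  0x4711 + 0xC9DE = 0x110EF → wrap carry → 0x10F0
  0x10F0 + 0x272F = 0x0381F
  0x381F + 0x4A40 = 0x0825F
  0x825F + 0xAD34 = 0x12F93 → wrap carry → 0x2F94
One's-complement sum = 0x2F94.
Checksum = ~0x2F94 & 0xFFFF = 0xD06B.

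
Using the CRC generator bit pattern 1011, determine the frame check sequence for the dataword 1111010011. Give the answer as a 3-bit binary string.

010

Append 3 zeros: 1111010011000. Divide by 1011 (XOR where the leading bit is 1):
  pos 0: 1111 XOR 1011 = 0100
  pos 1: 1000 XOR 1011 = 0011
  pos 3: 1110 XOR 1011 = 0101
  pos 4: 1010 XOR 1011 = 0001
  pos 7: 1110 XOR 1011 = 0101
  pos 8: 1010 XOR 1011 = 0001
Remainder (last 3 bits) = 010. This is the CRC / FCS.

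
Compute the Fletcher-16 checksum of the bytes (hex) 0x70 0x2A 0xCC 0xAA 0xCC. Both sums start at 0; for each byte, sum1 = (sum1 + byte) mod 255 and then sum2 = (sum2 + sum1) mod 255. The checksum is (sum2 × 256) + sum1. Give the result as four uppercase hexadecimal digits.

Running sums (mod 255):
  after byte 0 (0x70): sum1=112, sum2=112
  after byte 1 (0x2A): sum1=154, sum2=11
  after byte 2 (0xCC): sum1=103, sum2=114
  after byte 3 (0xAA): sum1=18, sum2=132
  after byte 4 (0xCC): sum1=222, sum2=99
Checksum = sum2·256 + sum1 = 99·256 + 222 = 25566 = 0x63DE.

63DE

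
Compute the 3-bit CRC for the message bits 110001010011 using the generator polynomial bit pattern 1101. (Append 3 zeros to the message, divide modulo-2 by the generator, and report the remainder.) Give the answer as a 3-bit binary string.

Append 3 zeros: 110001010011000. Divide by 1101 (XOR where the leading bit is 1):
  pos 0: 1100 XOR 1101 = 0001
  pos 3: 1010 XOR 1101 = 0111
  pos 4: 1111 XOR 1101 = 0010
  pos 6: 1000 XOR 1101 = 0101
  pos 7: 1011 XOR 1101 = 0110
  pos 8: 1101 XOR 1101 = 0000
Remainder (last 3 bits) = 000. This is the CRC / FCS.

000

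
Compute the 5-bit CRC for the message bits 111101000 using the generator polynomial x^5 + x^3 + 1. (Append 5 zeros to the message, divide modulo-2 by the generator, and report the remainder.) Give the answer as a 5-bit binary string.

01101

Append 5 zeros: 11110100000000. Divide by 101001 (XOR where the leading bit is 1):
  pos 0: 111101 XOR 101001 = 010100
  pos 1: 101000 XOR 101001 = 000001
  pos 6: 100000 XOR 101001 = 001001
  pos 8: 100100 XOR 101001 = 001101
Remainder (last 5 bits) = 01101. This is the CRC / FCS.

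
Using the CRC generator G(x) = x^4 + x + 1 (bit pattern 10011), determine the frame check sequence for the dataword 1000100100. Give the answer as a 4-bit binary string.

Append 4 zeros: 10001001000000. Divide by 10011 (XOR where the leading bit is 1):
  pos 0: 10001 XOR 10011 = 00010
  pos 3: 10001 XOR 10011 = 00010
  pos 6: 10000 XOR 10011 = 00011
  pos 9: 11000 XOR 10011 = 01011
Remainder (last 4 bits) = 1011. This is the CRC / FCS.

1011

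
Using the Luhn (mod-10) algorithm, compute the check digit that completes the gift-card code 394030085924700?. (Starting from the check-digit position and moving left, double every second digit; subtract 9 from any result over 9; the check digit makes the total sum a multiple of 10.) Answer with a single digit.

0

Partial digits right→left: 0 0 7 4 2 9 5 8 0 0 3 0 4 9 3
Double every second digit counting from the check-digit position (so the 1st, 3rd, 5th, ... of the partial from the right).
  doubled (with −9 where >9): 0 5 4 1 0 6 8 6 → sum 30
  kept as-is: 0 4 9 8 0 0 9 → sum 30
Total = 30 + 30 = 60.
Check digit = (10 − (60 mod 10)) mod 10 = 0.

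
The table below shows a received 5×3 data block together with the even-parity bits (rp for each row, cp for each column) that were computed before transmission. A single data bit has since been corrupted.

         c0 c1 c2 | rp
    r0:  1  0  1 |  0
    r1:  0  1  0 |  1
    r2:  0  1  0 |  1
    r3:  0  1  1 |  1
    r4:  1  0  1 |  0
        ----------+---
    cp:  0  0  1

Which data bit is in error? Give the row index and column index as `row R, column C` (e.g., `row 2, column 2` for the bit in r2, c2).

Recompute each row's even parity and compare to rp:
  r0: data parity 0, sent rp 0 → ok
  r1: data parity 1, sent rp 1 → ok
  r2: data parity 1, sent rp 1 → ok
  r3: data parity 0, sent rp 1 → mismatch
  r4: data parity 0, sent rp 0 → ok
Recompute each column's even parity and compare to cp:
  c0: data parity 0, sent cp 0 → ok
  c1: data parity 1, sent cp 0 → mismatch
  c2: data parity 1, sent cp 1 → ok
Exactly one row (r3) and one column (c1) fail → the flipped bit is at their intersection.

row 3, column 1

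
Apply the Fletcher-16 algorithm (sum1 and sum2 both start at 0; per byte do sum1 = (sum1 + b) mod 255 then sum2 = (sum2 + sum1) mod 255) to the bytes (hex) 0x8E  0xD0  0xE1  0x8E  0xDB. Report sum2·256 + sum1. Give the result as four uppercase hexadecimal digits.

Running sums (mod 255):
  after byte 0 (0x8E): sum1=142, sum2=142
  after byte 1 (0xD0): sum1=95, sum2=237
  after byte 2 (0xE1): sum1=65, sum2=47
  after byte 3 (0x8E): sum1=207, sum2=254
  after byte 4 (0xDB): sum1=171, sum2=170
Checksum = sum2·256 + sum1 = 170·256 + 171 = 43691 = 0xAAAB.

AAAB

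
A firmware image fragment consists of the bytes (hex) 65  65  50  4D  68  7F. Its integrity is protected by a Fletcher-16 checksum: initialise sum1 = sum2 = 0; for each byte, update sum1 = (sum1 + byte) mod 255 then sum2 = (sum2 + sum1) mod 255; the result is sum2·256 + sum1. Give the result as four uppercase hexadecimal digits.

Running sums (mod 255):
  after byte 0 (65): sum1=101, sum2=101
  after byte 1 (65): sum1=202, sum2=48
  after byte 2 (50): sum1=27, sum2=75
  after byte 3 (4D): sum1=104, sum2=179
  after byte 4 (68): sum1=208, sum2=132
  after byte 5 (7F): sum1=80, sum2=212
Checksum = sum2·256 + sum1 = 212·256 + 80 = 54352 = 0xD450.

D450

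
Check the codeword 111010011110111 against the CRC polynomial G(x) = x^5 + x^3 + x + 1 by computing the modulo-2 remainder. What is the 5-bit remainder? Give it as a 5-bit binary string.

Modulo-2 division of 111010011110111 by 101011:
  pos 0: 111010 XOR 101011 = 010001
  pos 1: 100010 XOR 101011 = 001001
  pos 3: 100111 XOR 101011 = 001100
  pos 5: 110011 XOR 101011 = 011000
  pos 6: 110000 XOR 101011 = 011011
  pos 7: 110111 XOR 101011 = 011100
  pos 8: 111001 XOR 101011 = 010010
  pos 9: 100101 XOR 101011 = 001110
Remainder = 01110 (nonzero — an error is detected).

01110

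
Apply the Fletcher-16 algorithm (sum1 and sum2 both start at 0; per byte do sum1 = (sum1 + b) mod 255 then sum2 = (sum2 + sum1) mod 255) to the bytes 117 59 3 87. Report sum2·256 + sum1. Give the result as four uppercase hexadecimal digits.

Running sums (mod 255):
  after byte 0 (117): sum1=117, sum2=117
  after byte 1 (59): sum1=176, sum2=38
  after byte 2 (3): sum1=179, sum2=217
  after byte 3 (87): sum1=11, sum2=228
Checksum = sum2·256 + sum1 = 228·256 + 11 = 58379 = 0xE40B.

E40B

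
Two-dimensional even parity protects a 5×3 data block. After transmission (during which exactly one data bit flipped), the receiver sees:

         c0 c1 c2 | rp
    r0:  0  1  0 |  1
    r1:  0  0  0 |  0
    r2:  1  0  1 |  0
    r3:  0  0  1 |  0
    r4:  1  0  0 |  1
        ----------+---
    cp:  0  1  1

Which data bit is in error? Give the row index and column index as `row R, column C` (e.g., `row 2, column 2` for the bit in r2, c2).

row 3, column 2

Recompute each row's even parity and compare to rp:
  r0: data parity 1, sent rp 1 → ok
  r1: data parity 0, sent rp 0 → ok
  r2: data parity 0, sent rp 0 → ok
  r3: data parity 1, sent rp 0 → mismatch
  r4: data parity 1, sent rp 1 → ok
Recompute each column's even parity and compare to cp:
  c0: data parity 0, sent cp 0 → ok
  c1: data parity 1, sent cp 1 → ok
  c2: data parity 0, sent cp 1 → mismatch
Exactly one row (r3) and one column (c2) fail → the flipped bit is at their intersection.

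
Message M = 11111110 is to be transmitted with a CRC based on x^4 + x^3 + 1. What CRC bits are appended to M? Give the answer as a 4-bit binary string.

1111

Append 4 zeros: 111111100000. Divide by 11001 (XOR where the leading bit is 1):
  pos 0: 11111 XOR 11001 = 00110
  pos 2: 11011 XOR 11001 = 00010
  pos 5: 10000 XOR 11001 = 01001
  pos 6: 10010 XOR 11001 = 01011
  pos 7: 10110 XOR 11001 = 01111
Remainder (last 4 bits) = 1111. This is the CRC / FCS.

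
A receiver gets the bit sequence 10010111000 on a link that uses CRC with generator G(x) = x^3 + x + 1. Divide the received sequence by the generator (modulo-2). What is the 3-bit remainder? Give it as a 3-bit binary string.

Modulo-2 division of 10010111000 by 1011:
  pos 0: 1001 XOR 1011 = 0010
  pos 2: 1001 XOR 1011 = 0010
  pos 4: 1011 XOR 1011 = 0000
Remainder = 000 (zero — the frame passes the CRC check).

000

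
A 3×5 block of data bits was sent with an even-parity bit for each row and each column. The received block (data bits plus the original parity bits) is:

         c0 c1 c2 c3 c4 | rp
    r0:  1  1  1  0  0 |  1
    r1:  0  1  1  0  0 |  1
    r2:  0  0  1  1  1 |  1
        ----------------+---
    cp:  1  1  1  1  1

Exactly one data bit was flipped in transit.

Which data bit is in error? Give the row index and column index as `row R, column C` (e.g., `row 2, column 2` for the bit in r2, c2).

Recompute each row's even parity and compare to rp:
  r0: data parity 1, sent rp 1 → ok
  r1: data parity 0, sent rp 1 → mismatch
  r2: data parity 1, sent rp 1 → ok
Recompute each column's even parity and compare to cp:
  c0: data parity 1, sent cp 1 → ok
  c1: data parity 0, sent cp 1 → mismatch
  c2: data parity 1, sent cp 1 → ok
  c3: data parity 1, sent cp 1 → ok
  c4: data parity 1, sent cp 1 → ok
Exactly one row (r1) and one column (c1) fail → the flipped bit is at their intersection.

row 1, column 1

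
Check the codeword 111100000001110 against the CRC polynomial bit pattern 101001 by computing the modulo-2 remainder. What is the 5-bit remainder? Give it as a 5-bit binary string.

01001

Modulo-2 division of 111100000001110 by 101001:
  pos 0: 111100 XOR 101001 = 010101
  pos 1: 101010 XOR 101001 = 000011
  pos 5: 110000 XOR 101001 = 011001
  pos 6: 110011 XOR 101001 = 011010
  pos 7: 110101 XOR 101001 = 011100
  pos 8: 111001 XOR 101001 = 010000
  pos 9: 100000 XOR 101001 = 001001
Remainder = 01001 (nonzero — an error is detected).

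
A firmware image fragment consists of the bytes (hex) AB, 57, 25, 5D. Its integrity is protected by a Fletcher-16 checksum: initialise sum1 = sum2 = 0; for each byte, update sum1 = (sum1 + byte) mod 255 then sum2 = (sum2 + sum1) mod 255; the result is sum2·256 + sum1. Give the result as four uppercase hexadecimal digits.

5C85

Running sums (mod 255):
  after byte 0 (AB): sum1=171, sum2=171
  after byte 1 (57): sum1=3, sum2=174
  after byte 2 (25): sum1=40, sum2=214
  after byte 3 (5D): sum1=133, sum2=92
Checksum = sum2·256 + sum1 = 92·256 + 133 = 23685 = 0x5C85.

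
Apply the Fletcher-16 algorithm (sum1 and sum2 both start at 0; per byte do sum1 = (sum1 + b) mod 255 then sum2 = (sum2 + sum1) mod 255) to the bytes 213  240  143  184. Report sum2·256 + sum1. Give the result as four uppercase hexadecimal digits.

Running sums (mod 255):
  after byte 0 (213): sum1=213, sum2=213
  after byte 1 (240): sum1=198, sum2=156
  after byte 2 (143): sum1=86, sum2=242
  after byte 3 (184): sum1=15, sum2=2
Checksum = sum2·256 + sum1 = 2·256 + 15 = 527 = 0x020F.

020F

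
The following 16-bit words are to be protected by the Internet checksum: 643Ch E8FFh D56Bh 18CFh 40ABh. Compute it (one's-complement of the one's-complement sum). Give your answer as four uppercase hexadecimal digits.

83DD

One's-complement addition (fold any carry out of bit 15 back into bit 0):
  0x643C + 0xE8FF = 0x14D3B → wrap carry → 0x4D3C
  0x4D3C + 0xD56B = 0x122A7 → wrap carry → 0x22A8
  0x22A8 + 0x18CF = 0x03B77
  0x3B77 + 0x40AB = 0x07C22
One's-complement sum = 0x7C22.
Checksum = ~0x7C22 & 0xFFFF = 0x83DD.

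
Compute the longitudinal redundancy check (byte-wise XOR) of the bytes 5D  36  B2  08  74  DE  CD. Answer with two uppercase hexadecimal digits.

XOR the bytes together:
  start with 0x5D
  0x5D ⊕ 0x36 = 0x6B
  0x6B ⊕ 0xB2 = 0xD9
  0xD9 ⊕ 0x08 = 0xD1
  0xD1 ⊕ 0x74 = 0xA5
  0xA5 ⊕ 0xDE = 0x7B
  0x7B ⊕ 0xCD = 0xB6

B6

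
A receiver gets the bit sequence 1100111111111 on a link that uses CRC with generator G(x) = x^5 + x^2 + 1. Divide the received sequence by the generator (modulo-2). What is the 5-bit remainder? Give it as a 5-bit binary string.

00000

Modulo-2 division of 1100111111111 by 100101:
  pos 0: 110011 XOR 100101 = 010110
  pos 1: 101101 XOR 100101 = 001000
  pos 3: 100011 XOR 100101 = 000110
  pos 6: 110111 XOR 100101 = 010010
  pos 7: 100101 XOR 100101 = 000000
Remainder = 00000 (zero — the frame passes the CRC check).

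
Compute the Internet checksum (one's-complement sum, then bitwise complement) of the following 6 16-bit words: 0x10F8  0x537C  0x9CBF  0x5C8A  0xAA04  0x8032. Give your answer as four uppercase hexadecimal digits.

780A

One's-complement addition (fold any carry out of bit 15 back into bit 0):
  0x10F8 + 0x537C = 0x06474
  0x6474 + 0x9CBF = 0x10133 → wrap carry → 0x0134
  0x0134 + 0x5C8A = 0x05DBE
  0x5DBE + 0xAA04 = 0x107C2 → wrap carry → 0x07C3
  0x07C3 + 0x8032 = 0x087F5
One's-complement sum = 0x87F5.
Checksum = ~0x87F5 & 0xFFFF = 0x780A.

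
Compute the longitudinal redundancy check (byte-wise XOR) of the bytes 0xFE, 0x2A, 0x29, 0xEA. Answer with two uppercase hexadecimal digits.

17

XOR the bytes together:
  start with 0xFE
  0xFE ⊕ 0x2A = 0xD4
  0xD4 ⊕ 0x29 = 0xFD
  0xFD ⊕ 0xEA = 0x17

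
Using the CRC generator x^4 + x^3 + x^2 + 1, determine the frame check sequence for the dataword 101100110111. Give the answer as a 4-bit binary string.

1001

Append 4 zeros: 1011001101110000. Divide by 11101 (XOR where the leading bit is 1):
  pos 0: 10110 XOR 11101 = 01011
  pos 1: 10110 XOR 11101 = 01011
  pos 2: 10111 XOR 11101 = 01010
  pos 3: 10101 XOR 11101 = 01000
  pos 4: 10000 XOR 11101 = 01101
  pos 5: 11011 XOR 11101 = 00110
  pos 7: 11011 XOR 11101 = 00110
  pos 9: 11000 XOR 11101 = 00101
  pos 11: 10100 XOR 11101 = 01001
Remainder (last 4 bits) = 1001. This is the CRC / FCS.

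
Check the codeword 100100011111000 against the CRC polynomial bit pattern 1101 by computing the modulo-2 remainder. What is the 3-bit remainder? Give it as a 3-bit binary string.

000

Modulo-2 division of 100100011111000 by 1101:
  pos 0: 1001 XOR 1101 = 0100
  pos 1: 1000 XOR 1101 = 0101
  pos 2: 1010 XOR 1101 = 0111
  pos 3: 1110 XOR 1101 = 0011
  pos 5: 1111 XOR 1101 = 0010
  pos 7: 1011 XOR 1101 = 0110
  pos 8: 1101 XOR 1101 = 0000
Remainder = 000 (zero — the frame passes the CRC check).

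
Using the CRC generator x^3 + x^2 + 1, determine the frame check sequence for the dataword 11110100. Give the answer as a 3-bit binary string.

Append 3 zeros: 11110100000. Divide by 1101 (XOR where the leading bit is 1):
  pos 0: 1111 XOR 1101 = 0010
  pos 2: 1001 XOR 1101 = 0100
  pos 3: 1000 XOR 1101 = 0101
  pos 4: 1010 XOR 1101 = 0111
  pos 5: 1110 XOR 1101 = 0011
  pos 7: 1100 XOR 1101 = 0001
Remainder (last 3 bits) = 001. This is the CRC / FCS.

001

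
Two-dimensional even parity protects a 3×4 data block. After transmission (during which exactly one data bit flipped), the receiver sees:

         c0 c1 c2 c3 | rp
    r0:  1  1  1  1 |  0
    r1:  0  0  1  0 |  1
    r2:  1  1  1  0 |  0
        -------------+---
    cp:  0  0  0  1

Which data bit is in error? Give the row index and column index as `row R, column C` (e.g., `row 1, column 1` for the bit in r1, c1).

Recompute each row's even parity and compare to rp:
  r0: data parity 0, sent rp 0 → ok
  r1: data parity 1, sent rp 1 → ok
  r2: data parity 1, sent rp 0 → mismatch
Recompute each column's even parity and compare to cp:
  c0: data parity 0, sent cp 0 → ok
  c1: data parity 0, sent cp 0 → ok
  c2: data parity 1, sent cp 0 → mismatch
  c3: data parity 1, sent cp 1 → ok
Exactly one row (r2) and one column (c2) fail → the flipped bit is at their intersection.

row 2, column 2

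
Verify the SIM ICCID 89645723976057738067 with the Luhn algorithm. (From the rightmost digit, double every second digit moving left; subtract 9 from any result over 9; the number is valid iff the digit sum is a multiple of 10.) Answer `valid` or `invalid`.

valid

From the right, keep odd positions and double even positions (subtract 9 from any doubled value over 9):
  doubled (positions 2,4,...): 3 7 5 1 3 9 4 1 3 7 → sum 43
  kept (positions 1,3,...): 7 0 3 7 0 7 3 7 4 9 → sum 47
Total = 90.
90 mod 10 = 0, so the number is valid.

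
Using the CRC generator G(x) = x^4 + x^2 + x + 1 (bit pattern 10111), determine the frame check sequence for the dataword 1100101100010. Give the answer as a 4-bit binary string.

1010

Append 4 zeros: 11001011000100000. Divide by 10111 (XOR where the leading bit is 1):
  pos 0: 11001 XOR 10111 = 01110
  pos 1: 11100 XOR 10111 = 01011
  pos 2: 10111 XOR 10111 = 00000
  pos 7: 10001 XOR 10111 = 00110
  pos 9: 11000 XOR 10111 = 01111
  pos 10: 11110 XOR 10111 = 01001
  pos 11: 10010 XOR 10111 = 00101
Remainder (last 4 bits) = 1010. This is the CRC / FCS.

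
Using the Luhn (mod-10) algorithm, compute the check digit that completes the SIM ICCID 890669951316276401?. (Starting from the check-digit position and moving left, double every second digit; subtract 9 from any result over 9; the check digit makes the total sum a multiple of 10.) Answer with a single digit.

Partial digits right→left: 1 0 4 6 7 2 6 1 3 1 5 9 9 6 6 0 9 8
Double every second digit counting from the check-digit position (so the 1st, 3rd, 5th, ... of the partial from the right).
  doubled (with −9 where >9): 2 8 5 3 6 1 9 3 9 → sum 46
  kept as-is: 0 6 2 1 1 9 6 0 8 → sum 33
Total = 46 + 33 = 79.
Check digit = (10 − (79 mod 10)) mod 10 = 1.

1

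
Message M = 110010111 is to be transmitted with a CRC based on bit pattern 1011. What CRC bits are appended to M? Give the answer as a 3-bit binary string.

Append 3 zeros: 110010111000. Divide by 1011 (XOR where the leading bit is 1):
  pos 0: 1100 XOR 1011 = 0111
  pos 1: 1111 XOR 1011 = 0100
  pos 2: 1000 XOR 1011 = 0011
  pos 4: 1111 XOR 1011 = 0100
  pos 5: 1001 XOR 1011 = 0010
  pos 7: 1000 XOR 1011 = 0011
Remainder (last 3 bits) = 110. This is the CRC / FCS.

110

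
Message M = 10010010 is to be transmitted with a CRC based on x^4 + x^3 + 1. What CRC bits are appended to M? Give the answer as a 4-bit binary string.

Append 4 zeros: 100100100000. Divide by 11001 (XOR where the leading bit is 1):
  pos 0: 10010 XOR 11001 = 01011
  pos 1: 10110 XOR 11001 = 01111
  pos 2: 11111 XOR 11001 = 00110
  pos 4: 11000 XOR 11001 = 00001
Remainder (last 4 bits) = 1000. This is the CRC / FCS.

1000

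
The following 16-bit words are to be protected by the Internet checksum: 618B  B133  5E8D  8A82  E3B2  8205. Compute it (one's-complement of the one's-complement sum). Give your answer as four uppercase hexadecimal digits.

One's-complement addition (fold any carry out of bit 15 back into bit 0):
  0x618B + 0xB133 = 0x112BE → wrap carry → 0x12BF
  0x12BF + 0x5E8D = 0x0714C
  0x714C + 0x8A82 = 0x0FBCE
  0xFBCE + 0xE3B2 = 0x1DF80 → wrap carry → 0xDF81
  0xDF81 + 0x8205 = 0x16186 → wrap carry → 0x6187
One's-complement sum = 0x6187.
Checksum = ~0x6187 & 0xFFFF = 0x9E78.

9E78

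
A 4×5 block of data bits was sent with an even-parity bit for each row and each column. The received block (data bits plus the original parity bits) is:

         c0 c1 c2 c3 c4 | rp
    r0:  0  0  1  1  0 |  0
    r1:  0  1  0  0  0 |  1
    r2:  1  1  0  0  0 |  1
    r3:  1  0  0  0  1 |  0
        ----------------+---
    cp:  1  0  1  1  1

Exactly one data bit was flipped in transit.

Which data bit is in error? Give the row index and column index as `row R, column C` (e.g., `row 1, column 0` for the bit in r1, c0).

row 2, column 0

Recompute each row's even parity and compare to rp:
  r0: data parity 0, sent rp 0 → ok
  r1: data parity 1, sent rp 1 → ok
  r2: data parity 0, sent rp 1 → mismatch
  r3: data parity 0, sent rp 0 → ok
Recompute each column's even parity and compare to cp:
  c0: data parity 0, sent cp 1 → mismatch
  c1: data parity 0, sent cp 0 → ok
  c2: data parity 1, sent cp 1 → ok
  c3: data parity 1, sent cp 1 → ok
  c4: data parity 1, sent cp 1 → ok
Exactly one row (r2) and one column (c0) fail → the flipped bit is at their intersection.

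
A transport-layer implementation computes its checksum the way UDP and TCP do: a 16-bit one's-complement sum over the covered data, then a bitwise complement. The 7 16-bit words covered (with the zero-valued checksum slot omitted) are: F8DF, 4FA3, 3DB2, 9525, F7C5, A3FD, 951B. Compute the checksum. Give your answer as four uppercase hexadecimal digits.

B3C5

One's-complement addition (fold any carry out of bit 15 back into bit 0):
  0xF8DF + 0x4FA3 = 0x14882 → wrap carry → 0x4883
  0x4883 + 0x3DB2 = 0x08635
  0x8635 + 0x9525 = 0x11B5A → wrap carry → 0x1B5B
  0x1B5B + 0xF7C5 = 0x11320 → wrap carry → 0x1321
  0x1321 + 0xA3FD = 0x0B71E
  0xB71E + 0x951B = 0x14C39 → wrap carry → 0x4C3A
One's-complement sum = 0x4C3A.
Checksum = ~0x4C3A & 0xFFFF = 0xB3C5.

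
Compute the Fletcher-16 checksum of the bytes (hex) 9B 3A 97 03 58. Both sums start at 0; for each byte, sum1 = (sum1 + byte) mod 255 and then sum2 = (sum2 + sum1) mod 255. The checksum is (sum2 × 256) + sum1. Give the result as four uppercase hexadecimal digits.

Running sums (mod 255):
  after byte 0 (9B): sum1=155, sum2=155
  after byte 1 (3A): sum1=213, sum2=113
  after byte 2 (97): sum1=109, sum2=222
  after byte 3 (03): sum1=112, sum2=79
  after byte 4 (58): sum1=200, sum2=24
Checksum = sum2·256 + sum1 = 24·256 + 200 = 6344 = 0x18C8.

18C8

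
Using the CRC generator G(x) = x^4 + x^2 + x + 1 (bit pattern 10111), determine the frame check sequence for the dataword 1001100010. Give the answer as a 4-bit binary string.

1001

Append 4 zeros: 10011000100000. Divide by 10111 (XOR where the leading bit is 1):
  pos 0: 10011 XOR 10111 = 00100
  pos 2: 10000 XOR 10111 = 00111
  pos 4: 11101 XOR 10111 = 01010
  pos 5: 10100 XOR 10111 = 00011
  pos 8: 11000 XOR 10111 = 01111
  pos 9: 11110 XOR 10111 = 01001
Remainder (last 4 bits) = 1001. This is the CRC / FCS.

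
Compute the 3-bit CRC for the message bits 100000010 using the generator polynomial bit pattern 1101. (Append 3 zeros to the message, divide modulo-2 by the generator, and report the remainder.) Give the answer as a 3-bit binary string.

000

Append 3 zeros: 100000010000. Divide by 1101 (XOR where the leading bit is 1):
  pos 0: 1000 XOR 1101 = 0101
  pos 1: 1010 XOR 1101 = 0111
  pos 2: 1110 XOR 1101 = 0011
  pos 4: 1101 XOR 1101 = 0000
Remainder (last 3 bits) = 000. This is the CRC / FCS.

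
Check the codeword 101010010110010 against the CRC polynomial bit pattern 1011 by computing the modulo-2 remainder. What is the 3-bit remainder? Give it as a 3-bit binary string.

111

Modulo-2 division of 101010010110010 by 1011:
  pos 0: 1010 XOR 1011 = 0001
  pos 3: 1100 XOR 1011 = 0111
  pos 4: 1111 XOR 1011 = 0100
  pos 5: 1000 XOR 1011 = 0011
  pos 7: 1111 XOR 1011 = 0100
  pos 8: 1000 XOR 1011 = 0011
  pos 10: 1101 XOR 1011 = 0110
  pos 11: 1100 XOR 1011 = 0111
Remainder = 111 (nonzero — an error is detected).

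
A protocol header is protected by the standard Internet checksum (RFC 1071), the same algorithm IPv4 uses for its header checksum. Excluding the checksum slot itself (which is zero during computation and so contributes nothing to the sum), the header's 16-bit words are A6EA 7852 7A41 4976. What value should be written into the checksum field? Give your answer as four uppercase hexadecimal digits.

1D0B

One's-complement addition (fold any carry out of bit 15 back into bit 0):
  0xA6EA + 0x7852 = 0x11F3C → wrap carry → 0x1F3D
  0x1F3D + 0x7A41 = 0x0997E
  0x997E + 0x4976 = 0x0E2F4
One's-complement sum = 0xE2F4.
Checksum = ~0xE2F4 & 0xFFFF = 0x1D0B.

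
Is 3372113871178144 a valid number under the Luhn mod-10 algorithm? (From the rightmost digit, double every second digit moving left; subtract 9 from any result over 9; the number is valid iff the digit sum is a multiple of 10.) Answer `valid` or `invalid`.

invalid

From the right, keep odd positions and double even positions (subtract 9 from any doubled value over 9):
  doubled (positions 2,4,...): 8 7 2 5 6 2 5 6 → sum 41
  kept (positions 1,3,...): 4 1 7 1 8 1 2 3 → sum 27
Total = 68.
68 mod 10 = 8, so the number is invalid.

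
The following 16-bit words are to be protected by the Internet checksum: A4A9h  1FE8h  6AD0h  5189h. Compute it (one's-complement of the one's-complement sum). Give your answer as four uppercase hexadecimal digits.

7F14

One's-complement addition (fold any carry out of bit 15 back into bit 0):
  0xA4A9 + 0x1FE8 = 0x0C491
  0xC491 + 0x6AD0 = 0x12F61 → wrap carry → 0x2F62
  0x2F62 + 0x5189 = 0x080EB
One's-complement sum = 0x80EB.
Checksum = ~0x80EB & 0xFFFF = 0x7F14.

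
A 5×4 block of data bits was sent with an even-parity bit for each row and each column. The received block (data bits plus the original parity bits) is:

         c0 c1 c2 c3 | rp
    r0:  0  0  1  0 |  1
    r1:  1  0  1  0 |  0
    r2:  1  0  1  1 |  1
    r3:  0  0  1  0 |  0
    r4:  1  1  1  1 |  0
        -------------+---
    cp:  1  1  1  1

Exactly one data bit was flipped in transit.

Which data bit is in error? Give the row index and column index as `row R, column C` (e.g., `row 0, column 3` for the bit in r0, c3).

row 3, column 3

Recompute each row's even parity and compare to rp:
  r0: data parity 1, sent rp 1 → ok
  r1: data parity 0, sent rp 0 → ok
  r2: data parity 1, sent rp 1 → ok
  r3: data parity 1, sent rp 0 → mismatch
  r4: data parity 0, sent rp 0 → ok
Recompute each column's even parity and compare to cp:
  c0: data parity 1, sent cp 1 → ok
  c1: data parity 1, sent cp 1 → ok
  c2: data parity 1, sent cp 1 → ok
  c3: data parity 0, sent cp 1 → mismatch
Exactly one row (r3) and one column (c3) fail → the flipped bit is at their intersection.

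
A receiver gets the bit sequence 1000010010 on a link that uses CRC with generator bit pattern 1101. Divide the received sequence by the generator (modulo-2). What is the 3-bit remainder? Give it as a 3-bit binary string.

001

Modulo-2 division of 1000010010 by 1101:
  pos 0: 1000 XOR 1101 = 0101
  pos 1: 1010 XOR 1101 = 0111
  pos 2: 1111 XOR 1101 = 0010
  pos 4: 1000 XOR 1101 = 0101
  pos 5: 1011 XOR 1101 = 0110
  pos 6: 1100 XOR 1101 = 0001
Remainder = 001 (nonzero — an error is detected).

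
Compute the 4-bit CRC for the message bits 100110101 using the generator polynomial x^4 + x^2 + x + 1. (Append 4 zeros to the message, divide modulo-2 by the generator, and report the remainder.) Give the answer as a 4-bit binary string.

0100

Append 4 zeros: 1001101010000. Divide by 10111 (XOR where the leading bit is 1):
  pos 0: 10011 XOR 10111 = 00100
  pos 2: 10001 XOR 10111 = 00110
  pos 4: 11001 XOR 10111 = 01110
  pos 5: 11100 XOR 10111 = 01011
  pos 6: 10110 XOR 10111 = 00001
Remainder (last 4 bits) = 0100. This is the CRC / FCS.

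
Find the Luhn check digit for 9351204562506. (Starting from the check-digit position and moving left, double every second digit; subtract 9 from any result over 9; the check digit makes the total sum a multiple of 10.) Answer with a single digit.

0

Partial digits right→left: 6 0 5 2 6 5 4 0 2 1 5 3 9
Double every second digit counting from the check-digit position (so the 1st, 3rd, 5th, ... of the partial from the right).
  doubled (with −9 where >9): 3 1 3 8 4 1 9 → sum 29
  kept as-is: 0 2 5 0 1 3 → sum 11
Total = 29 + 11 = 40.
Check digit = (10 − (40 mod 10)) mod 10 = 0.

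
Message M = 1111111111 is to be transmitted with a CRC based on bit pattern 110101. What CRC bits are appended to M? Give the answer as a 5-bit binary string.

Append 5 zeros: 111111111100000. Divide by 110101 (XOR where the leading bit is 1):
  pos 0: 111111 XOR 110101 = 001010
  pos 2: 101011 XOR 110101 = 011110
  pos 3: 111101 XOR 110101 = 001000
  pos 5: 100010 XOR 110101 = 010111
  pos 6: 101110 XOR 110101 = 011011
  pos 7: 110110 XOR 110101 = 000011
Remainder (last 5 bits) = 01100. This is the CRC / FCS.

01100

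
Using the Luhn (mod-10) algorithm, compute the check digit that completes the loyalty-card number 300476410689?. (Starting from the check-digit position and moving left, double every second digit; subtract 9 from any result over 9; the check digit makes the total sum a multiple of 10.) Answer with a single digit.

3

Partial digits right→left: 9 8 6 0 1 4 6 7 4 0 0 3
Double every second digit counting from the check-digit position (so the 1st, 3rd, 5th, ... of the partial from the right).
  doubled (with −9 where >9): 9 3 2 3 8 0 → sum 25
  kept as-is: 8 0 4 7 0 3 → sum 22
Total = 25 + 22 = 47.
Check digit = (10 − (47 mod 10)) mod 10 = 3.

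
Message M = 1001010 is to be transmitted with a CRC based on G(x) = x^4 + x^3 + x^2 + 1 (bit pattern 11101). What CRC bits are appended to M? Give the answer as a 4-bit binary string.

1110

Append 4 zeros: 10010100000. Divide by 11101 (XOR where the leading bit is 1):
  pos 0: 10010 XOR 11101 = 01111
  pos 1: 11111 XOR 11101 = 00010
  pos 4: 10000 XOR 11101 = 01101
  pos 5: 11010 XOR 11101 = 00111
Remainder (last 4 bits) = 1110. This is the CRC / FCS.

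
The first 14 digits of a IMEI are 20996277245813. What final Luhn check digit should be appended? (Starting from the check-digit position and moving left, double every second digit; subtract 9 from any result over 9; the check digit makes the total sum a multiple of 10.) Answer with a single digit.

Partial digits right→left: 3 1 8 5 4 2 7 7 2 6 9 9 0 2
Double every second digit counting from the check-digit position (so the 1st, 3rd, 5th, ... of the partial from the right).
  doubled (with −9 where >9): 6 7 8 5 4 9 0 → sum 39
  kept as-is: 1 5 2 7 6 9 2 → sum 32
Total = 39 + 32 = 71.
Check digit = (10 − (71 mod 10)) mod 10 = 9.

9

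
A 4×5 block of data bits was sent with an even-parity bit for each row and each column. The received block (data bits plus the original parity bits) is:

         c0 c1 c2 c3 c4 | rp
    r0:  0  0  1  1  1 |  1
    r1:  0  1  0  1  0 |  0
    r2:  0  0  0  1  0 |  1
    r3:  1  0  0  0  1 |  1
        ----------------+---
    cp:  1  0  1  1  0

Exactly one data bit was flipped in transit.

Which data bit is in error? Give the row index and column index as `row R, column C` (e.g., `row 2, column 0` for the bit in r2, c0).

Recompute each row's even parity and compare to rp:
  r0: data parity 1, sent rp 1 → ok
  r1: data parity 0, sent rp 0 → ok
  r2: data parity 1, sent rp 1 → ok
  r3: data parity 0, sent rp 1 → mismatch
Recompute each column's even parity and compare to cp:
  c0: data parity 1, sent cp 1 → ok
  c1: data parity 1, sent cp 0 → mismatch
  c2: data parity 1, sent cp 1 → ok
  c3: data parity 1, sent cp 1 → ok
  c4: data parity 0, sent cp 0 → ok
Exactly one row (r3) and one column (c1) fail → the flipped bit is at their intersection.

row 3, column 1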